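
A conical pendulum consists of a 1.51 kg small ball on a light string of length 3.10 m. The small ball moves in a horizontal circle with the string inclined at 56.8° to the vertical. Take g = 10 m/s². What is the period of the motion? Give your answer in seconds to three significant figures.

2.59 s

r = L sinθ = 2.594 m. From T sinθ = mω²r and T cosθ = mg: tanθ = ω²r/g, so ω² = g tanθ / r = g/(L cosθ).
ω = √(g/(L cosθ)) = √(10.0/(3.10 × 0.5476)) = √5.891 = 2.427 rad/s.
Period = 2π/ω = 2.589 s.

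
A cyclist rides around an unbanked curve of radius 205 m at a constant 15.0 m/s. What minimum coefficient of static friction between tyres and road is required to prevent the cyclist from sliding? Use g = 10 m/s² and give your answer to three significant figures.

0.110

Friction provides the centripetal force: μ_s m g = m v²/r, so μ_s = v²/(g r) = (15.00)²/(10.0 × 205) = 225.0/2050 = 0.1098.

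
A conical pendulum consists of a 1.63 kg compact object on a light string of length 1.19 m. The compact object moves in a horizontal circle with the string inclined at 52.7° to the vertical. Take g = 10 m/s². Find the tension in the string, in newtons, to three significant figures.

26.9 N

Vertically the bob has no acceleration, so T cosθ = mg.
T = mg/cosθ = 1.63 × 10.0 / cos 52.7° = 16.30/0.6060 = 26.90 N.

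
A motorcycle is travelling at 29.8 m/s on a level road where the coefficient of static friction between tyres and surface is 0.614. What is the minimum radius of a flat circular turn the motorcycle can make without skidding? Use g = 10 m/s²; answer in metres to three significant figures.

At the limit, μ_s m g = m v²/r, so r_min = v²/(μ_s g) = (29.8)²/(0.614 × 10.0) = 888.0/6.140 = 144.6 m.

145 m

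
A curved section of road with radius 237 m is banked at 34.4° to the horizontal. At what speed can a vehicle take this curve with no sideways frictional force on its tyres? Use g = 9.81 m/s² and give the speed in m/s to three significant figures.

On a frictionless banked curve, N sinθ = mv²/r and N cosθ = mg, so tanθ = v²/(rg).
v = √(r g tanθ) = √(237 × 9.81 × tan 34.4°) = √(237 × 9.81 × 0.6847) = √1592 = 39.90 m/s.

39.9 m/s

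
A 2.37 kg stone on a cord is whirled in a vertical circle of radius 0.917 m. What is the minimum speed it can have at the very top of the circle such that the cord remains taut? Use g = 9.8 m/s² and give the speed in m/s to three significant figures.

3.00 m/s

At the highest point the centre is directly below, so both the weight and T act inward: T + mg = mv²/r.
At minimum speed T → 0, so mg = mv_min²/r ⇒ v_min = √(g r) = √(9.8 × 0.917) = 2.998 m/s.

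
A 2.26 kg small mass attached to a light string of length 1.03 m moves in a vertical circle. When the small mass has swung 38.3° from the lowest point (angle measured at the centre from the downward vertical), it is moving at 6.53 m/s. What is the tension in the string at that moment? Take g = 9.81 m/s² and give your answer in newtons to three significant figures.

111 N

Take the radial direction toward the centre of the circle as positive. The component of the weight along the string toward the centre is −mg cos φ (φ measured from the bottom), so Newton's second law along the string gives T − mg cos φ = m v²/r.
cos 38.3° = 0.7848, so T = m(v²/r + g cos φ) = 2.26 × ((6.53)²/1.03 + 9.81 × 0.7848) = 2.26 × (41.40 + (7.699)) = 2.26 × 49.10 = 111.0 N.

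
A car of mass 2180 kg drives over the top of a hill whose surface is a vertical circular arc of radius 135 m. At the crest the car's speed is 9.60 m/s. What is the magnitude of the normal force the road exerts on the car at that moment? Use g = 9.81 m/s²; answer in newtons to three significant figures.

19900 N

At the crest the centripetal acceleration points downward (toward the centre of the arc), so mg − N = mv²/r.
N = m(g − v²/r) = 2180 × (9.81 − (9.60)²/135) = 2180 × (9.81 − 0.6827) = 2180 × 9.127 = 19900 N.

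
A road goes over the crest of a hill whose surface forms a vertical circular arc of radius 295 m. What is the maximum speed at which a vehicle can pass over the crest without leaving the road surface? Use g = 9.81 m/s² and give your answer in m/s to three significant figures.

At the crest the centre of the circle is below the vehicle, so the net downward (centripetal) force is mg − N = mv²/r.
The vehicle leaves the road when N → 0, giving v_max = √(g r) = √(9.81 × 295) = 53.80 m/s.

53.8 m/s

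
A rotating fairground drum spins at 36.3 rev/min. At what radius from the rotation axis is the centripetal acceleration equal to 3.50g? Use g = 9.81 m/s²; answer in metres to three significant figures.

ω = 36.3 rev/min × 2π/60 = 3.801 rad/s.
a_c = ω²r = 3.50g ⇒ r = 3.50 × 9.81 / (3.801)² = 34.34/14.45 = 2.376 m.

2.38 m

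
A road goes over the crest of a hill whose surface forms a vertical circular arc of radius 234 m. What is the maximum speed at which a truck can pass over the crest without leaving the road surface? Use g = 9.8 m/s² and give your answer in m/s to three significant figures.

At the crest the centre of the circle is below the truck, so the net downward (centripetal) force is mg − N = mv²/r.
The truck leaves the road when N → 0, giving v_max = √(g r) = √(9.8 × 234) = 47.89 m/s.

47.9 m/s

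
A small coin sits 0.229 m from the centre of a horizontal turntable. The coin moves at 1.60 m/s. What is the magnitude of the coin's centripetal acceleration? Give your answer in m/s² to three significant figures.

11.2 m/s²

a_c = v²/r = (1.600)²/0.229 = 2.560/0.229 = 11.18 m/s².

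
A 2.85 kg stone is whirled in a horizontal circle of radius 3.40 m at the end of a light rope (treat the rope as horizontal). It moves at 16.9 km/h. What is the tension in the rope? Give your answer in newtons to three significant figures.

18.5 N

v = 16.9 km/h = 16.9/3.6 = 4.694 m/s.
The tension is the only horizontal force, so it supplies the full centripetal force: T = m v²/r = 2.85 × (4.694)²/3.40 = 2.85 × 22.04/3.40 = 18.47 N.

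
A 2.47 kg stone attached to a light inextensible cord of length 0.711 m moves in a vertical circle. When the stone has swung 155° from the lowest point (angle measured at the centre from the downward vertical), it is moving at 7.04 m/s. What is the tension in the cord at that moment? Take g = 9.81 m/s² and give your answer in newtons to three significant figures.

150 N

Take the radial direction toward the centre of the circle as positive. The component of the weight along the string toward the centre is −mg cos φ (φ measured from the bottom), so Newton's second law along the string gives T − mg cos φ = m v²/r.
cos 155° = -0.9063, so T = m(v²/r + g cos φ) = 2.47 × ((7.04)²/0.711 + 9.81 × -0.9063) = 2.47 × (69.71 + (-8.891)) = 2.47 × 60.82 = 150.2 N.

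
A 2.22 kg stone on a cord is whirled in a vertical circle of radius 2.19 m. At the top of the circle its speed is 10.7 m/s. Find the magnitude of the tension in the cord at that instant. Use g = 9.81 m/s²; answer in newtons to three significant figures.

At the top, both T and the weight mg point inward (toward the centre), so T + mg = mv²/r.
T = m(v²/r − g) = 2.22 × ((10.7)²/2.19 − 9.81) = 2.22 × (52.28 − 9.81) = 2.22 × 42.47 = 94.28 N.

94.3 N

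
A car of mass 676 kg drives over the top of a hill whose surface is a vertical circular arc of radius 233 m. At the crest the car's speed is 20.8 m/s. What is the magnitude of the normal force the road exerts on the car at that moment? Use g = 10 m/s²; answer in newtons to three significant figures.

At the crest the centripetal acceleration points downward (toward the centre of the arc), so mg − N = mv²/r.
N = m(g − v²/r) = 676 × (10.0 − (20.8)²/233) = 676 × (10.0 − 1.857) = 676 × 8.143 = 5505 N.

5500 N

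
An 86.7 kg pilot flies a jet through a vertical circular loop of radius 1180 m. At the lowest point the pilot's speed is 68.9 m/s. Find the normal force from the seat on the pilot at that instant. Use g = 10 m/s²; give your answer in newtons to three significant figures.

At the lowest point, N points up (toward the centre) and the weight mg points down (away from the centre), so the net inward force is N − mg = mv²/r.
N = m(v²/r + g) = 86.7 × ((68.9)²/1180 + 10.0) = 86.7 × (4.023 + 10.0) = 86.7 × 14.02 = 1216 N.

1220 N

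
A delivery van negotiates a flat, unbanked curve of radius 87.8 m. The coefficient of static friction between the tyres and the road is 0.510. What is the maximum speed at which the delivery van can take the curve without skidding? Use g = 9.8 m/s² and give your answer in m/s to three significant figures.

20.9 m/s

Friction provides the centripetal force on a flat curve. At maximum speed it is at its limiting value: μ_s m g = m v²/r.
Mass cancels: v_max = √(μ_s g r) = √(0.510 × 9.8 × 87.8) = √438.8 = 20.95 m/s.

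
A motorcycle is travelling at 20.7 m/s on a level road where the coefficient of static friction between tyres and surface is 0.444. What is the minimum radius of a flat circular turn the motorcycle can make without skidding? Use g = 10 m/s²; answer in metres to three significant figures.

96.5 m

At the limit, μ_s m g = m v²/r, so r_min = v²/(μ_s g) = (20.7)²/(0.444 × 10.0) = 428.5/4.440 = 96.51 m.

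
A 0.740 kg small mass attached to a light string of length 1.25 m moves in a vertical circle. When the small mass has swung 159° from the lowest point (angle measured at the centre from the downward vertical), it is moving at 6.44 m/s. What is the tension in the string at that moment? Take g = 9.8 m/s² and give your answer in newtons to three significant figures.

Take the radial direction toward the centre of the circle as positive. The component of the weight along the string toward the centre is −mg cos φ (φ measured from the bottom), so Newton's second law along the string gives T − mg cos φ = m v²/r.
cos 159° = -0.9336, so T = m(v²/r + g cos φ) = 0.740 × ((6.44)²/1.25 + 9.8 × -0.9336) = 0.740 × (33.18 + (-9.149)) = 0.740 × 24.03 = 17.78 N.

17.8 N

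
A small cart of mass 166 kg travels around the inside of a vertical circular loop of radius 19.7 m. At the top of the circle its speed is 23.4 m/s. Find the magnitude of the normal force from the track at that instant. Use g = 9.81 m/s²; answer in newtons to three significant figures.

At the top, both N and the weight mg point inward (toward the centre), so N + mg = mv²/r.
N = m(v²/r − g) = 166 × ((23.4)²/19.7 − 9.81) = 166 × (27.79 − 9.81) = 166 × 17.98 = 2985 N.

2990 N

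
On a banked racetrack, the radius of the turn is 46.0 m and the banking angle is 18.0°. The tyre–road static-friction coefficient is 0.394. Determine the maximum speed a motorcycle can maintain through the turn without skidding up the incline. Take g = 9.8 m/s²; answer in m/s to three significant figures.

At the maximum speed, friction acts down the slope at its limiting value f = μN. Radially (horizontal, toward centre): N sinθ + μN cosθ = mv²/r. Vertically: N cosθ − μN sinθ = mg.
Dividing: v² = r g (sinθ + μcosθ)/(cosθ − μsinθ).
sinθ + μcosθ = 0.3090 + 0.394×0.9511 = 0.6837; cosθ − μsinθ = 0.9511 − 0.394×0.3090 = 0.8293.
v² = 46.0 × 9.8 × 0.6837/0.8293 = 371.7 m²/s², so v = 19.28 m/s.

19.3 m/s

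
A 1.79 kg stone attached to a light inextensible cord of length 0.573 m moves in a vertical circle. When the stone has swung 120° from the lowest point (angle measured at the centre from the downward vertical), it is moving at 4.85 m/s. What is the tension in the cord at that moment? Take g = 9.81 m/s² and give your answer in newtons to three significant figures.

Take the radial direction toward the centre of the circle as positive. The component of the weight along the string toward the centre is −mg cos φ (φ measured from the bottom), so Newton's second law along the string gives T − mg cos φ = m v²/r.
cos 120° = -0.5000, so T = m(v²/r + g cos φ) = 1.79 × ((4.85)²/0.573 + 9.81 × -0.5000) = 1.79 × (41.05 + (-4.905)) = 1.79 × 36.15 = 64.70 N.

64.7 N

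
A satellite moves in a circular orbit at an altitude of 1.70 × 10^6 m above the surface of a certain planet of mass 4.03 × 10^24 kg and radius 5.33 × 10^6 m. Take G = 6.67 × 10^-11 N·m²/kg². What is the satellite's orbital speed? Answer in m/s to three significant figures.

6180 m/s

Orbital radius r = R + h = 5.33 × 10^6 + 1.70 × 10^6 = 7.030 × 10^6 m.
Gravity supplies the centripetal force: G M m / r² = m v² / r, so v = √(GM/r).
v = √(6.67 × 10^-11 × 4.03 × 10^24 / 7.030 × 10^6) = √(3.824 × 10^7) = 6184 m/s.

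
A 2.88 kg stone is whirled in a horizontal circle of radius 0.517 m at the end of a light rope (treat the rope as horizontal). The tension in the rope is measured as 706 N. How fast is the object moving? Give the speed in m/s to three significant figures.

11.3 m/s

T = m v²/r ⇒ v = √(T r / m) = √(706 × 0.517 / 2.88) = √126.7 = 11.26 m/s.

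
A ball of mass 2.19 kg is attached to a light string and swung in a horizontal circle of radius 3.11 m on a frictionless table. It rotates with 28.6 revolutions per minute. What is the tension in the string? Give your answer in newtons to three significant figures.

ω = 28.6 rev/min × 2π/60 = 2.995 rad/s, so v = ωr = 2.995 × 3.11 = 9.314 m/s.
The tension is the only horizontal force, so it supplies the full centripetal force: T = m v²/r = 2.19 × (9.314)²/3.11 = 2.19 × 86.76/3.11 = 61.09 N.

61.1 N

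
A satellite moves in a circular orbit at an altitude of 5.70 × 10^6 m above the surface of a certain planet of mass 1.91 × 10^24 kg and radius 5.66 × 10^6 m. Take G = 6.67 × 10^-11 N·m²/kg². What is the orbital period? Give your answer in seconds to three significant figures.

r = R + h = 5.66 × 10^6 + 5.70 × 10^6 = 1.136 × 10^7 m. Gravity provides the centripetal force: G M m / r² = m v² / r ⇒ v = √(GM/r) = 3349 m/s.
T = 2πr/v = 2π × 1.136 × 10^7 / 3349 = 21310 s.

21300 s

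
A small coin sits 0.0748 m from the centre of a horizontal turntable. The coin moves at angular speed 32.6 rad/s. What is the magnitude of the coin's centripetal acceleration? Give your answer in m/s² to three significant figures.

v = ωr = 32.6 × 0.0748 = 2.438 m/s.
a_c = v²/r = (2.438)²/0.0748 = 5.946/0.0748 = 79.49 m/s².

79.5 m/s²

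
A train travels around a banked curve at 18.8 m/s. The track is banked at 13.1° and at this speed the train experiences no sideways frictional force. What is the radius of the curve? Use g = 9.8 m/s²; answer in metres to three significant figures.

Frictionless banking: tanθ = v²/(rg), so r = v²/(g tanθ).
r = (18.8)²/(9.8 × tan 13.1°) = 353.4/(9.8 × 0.2327) = 353.4/2.281 = 155.0 m.

155 m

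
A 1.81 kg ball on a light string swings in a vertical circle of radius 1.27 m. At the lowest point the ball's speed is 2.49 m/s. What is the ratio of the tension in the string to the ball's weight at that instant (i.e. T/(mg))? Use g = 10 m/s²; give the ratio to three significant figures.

At the bottom, T − mg = mv²/r, so T = m(v²/r + g) and T/(mg) = v²/(rg) + 1 = (2.49)²/(1.27 × 10.0) + 1 = 0.4882 + 1 = 1.488.

1.49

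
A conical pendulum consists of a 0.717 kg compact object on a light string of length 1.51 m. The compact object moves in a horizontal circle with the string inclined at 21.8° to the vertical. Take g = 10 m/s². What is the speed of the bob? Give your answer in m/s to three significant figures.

The radius of the circle is r = L sinθ = 1.51 × sin 21.8° = 0.5608 m.
Horizontally T sinθ = mv²/r and vertically T cosθ = mg, so tanθ = v²/(rg).
v = √(r g tanθ) = √(0.5608 × 10.0 × 0.4000) = √2.243 = 1.498 m/s.

1.50 m/s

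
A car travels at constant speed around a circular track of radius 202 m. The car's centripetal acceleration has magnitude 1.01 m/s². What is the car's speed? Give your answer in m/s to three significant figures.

14.3 m/s

a_c = v²/r ⇒ v = √(a_c · r) = √(1.01 × 202) = √204.0 = 14.28 m/s.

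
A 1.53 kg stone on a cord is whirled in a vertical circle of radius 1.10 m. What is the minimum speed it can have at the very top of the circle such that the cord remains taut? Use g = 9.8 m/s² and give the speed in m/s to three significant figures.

3.28 m/s

At the top, both weight mg and T point toward the centre: T + mg = mv²/r.
At minimum speed T → 0, so mg = mv_min²/r ⇒ v_min = √(g r) = √(9.8 × 1.10) = 3.283 m/s.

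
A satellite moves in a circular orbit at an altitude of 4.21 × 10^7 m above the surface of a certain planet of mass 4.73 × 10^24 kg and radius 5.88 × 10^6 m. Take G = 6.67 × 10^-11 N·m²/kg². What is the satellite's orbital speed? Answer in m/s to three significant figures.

Orbital radius r = R + h = 5.88 × 10^6 + 4.21 × 10^7 = 4.798 × 10^7 m.
Gravity supplies the centripetal force: G M m / r² = m v² / r, so v = √(GM/r).
v = √(6.67 × 10^-11 × 4.73 × 10^24 / 4.798 × 10^7) = √(6.575 × 10^6) = 2564 m/s.

2560 m/s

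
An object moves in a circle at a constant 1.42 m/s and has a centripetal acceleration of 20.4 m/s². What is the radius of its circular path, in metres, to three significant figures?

a_c = v²/r ⇒ r = v²/a_c = (1.42)²/20.4 = 2.016/20.4 = 0.09884 m.

0.0988 m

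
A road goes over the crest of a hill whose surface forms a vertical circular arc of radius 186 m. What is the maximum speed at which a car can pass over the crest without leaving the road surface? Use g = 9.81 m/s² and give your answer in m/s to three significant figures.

At the crest the centre of the circle is below the car, so the net downward (centripetal) force is mg − N = mv²/r.
The car leaves the road when N → 0, giving v_max = √(g r) = √(9.81 × 186) = 42.72 m/s.

42.7 m/s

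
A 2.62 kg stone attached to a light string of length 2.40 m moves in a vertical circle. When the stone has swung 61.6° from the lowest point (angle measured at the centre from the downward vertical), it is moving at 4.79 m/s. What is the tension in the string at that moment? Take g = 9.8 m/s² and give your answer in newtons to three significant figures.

37.3 N

Take the radial direction toward the centre of the circle as positive. The component of the weight along the string toward the centre is −mg cos φ (φ measured from the bottom), so Newton's second law along the string gives T − mg cos φ = m v²/r.
cos 61.6° = 0.4756, so T = m(v²/r + g cos φ) = 2.62 × ((4.79)²/2.40 + 9.8 × 0.4756) = 2.62 × (9.560 + (4.661)) = 2.62 × 14.22 = 37.26 N.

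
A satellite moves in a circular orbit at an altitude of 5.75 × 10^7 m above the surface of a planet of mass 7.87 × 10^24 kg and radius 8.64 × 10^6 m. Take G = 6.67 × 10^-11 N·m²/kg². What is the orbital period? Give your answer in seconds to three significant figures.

148000 s

r = R + h = 8.64 × 10^6 + 5.75 × 10^7 = 6.614 × 10^7 m. Gravity provides the centripetal force: G M m / r² = m v² / r ⇒ v = √(GM/r) = 2817 m/s.
T = 2πr/v = 2π × 6.614 × 10^7 / 2817 = 147500 s.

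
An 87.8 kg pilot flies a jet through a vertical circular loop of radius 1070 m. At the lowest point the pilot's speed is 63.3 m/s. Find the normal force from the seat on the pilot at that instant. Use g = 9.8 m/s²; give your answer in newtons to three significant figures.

At the lowest point, N points up (toward the centre) and the weight mg points down (away from the centre), so the net inward force is N − mg = mv²/r.
N = m(v²/r + g) = 87.8 × ((63.3)²/1070 + 9.8) = 87.8 × (3.745 + 9.8) = 87.8 × 13.54 = 1189 N.

1190 N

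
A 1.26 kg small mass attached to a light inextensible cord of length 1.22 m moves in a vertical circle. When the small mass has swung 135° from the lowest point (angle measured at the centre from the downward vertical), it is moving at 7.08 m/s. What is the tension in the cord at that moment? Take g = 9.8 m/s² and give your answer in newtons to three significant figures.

43.0 N

Take the radial direction toward the centre of the circle as positive. The component of the weight along the string toward the centre is −mg cos φ (φ measured from the bottom), so Newton's second law along the string gives T − mg cos φ = m v²/r.
cos 135° = -0.7071, so T = m(v²/r + g cos φ) = 1.26 × ((7.08)²/1.22 + 9.8 × -0.7071) = 1.26 × (41.09 + (-6.930)) = 1.26 × 34.16 = 43.04 N.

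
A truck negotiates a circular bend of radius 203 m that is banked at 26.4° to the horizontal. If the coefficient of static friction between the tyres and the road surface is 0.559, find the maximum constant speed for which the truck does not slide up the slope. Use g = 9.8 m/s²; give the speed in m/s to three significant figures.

53.9 m/s

At the maximum speed, friction acts down the slope at its limiting value f = μN. Radially (horizontal, toward centre): N sinθ + μN cosθ = mv²/r. Vertically: N cosθ − μN sinθ = mg.
Dividing: v² = r g (sinθ + μcosθ)/(cosθ − μsinθ).
sinθ + μcosθ = 0.4446 + 0.559×0.8957 = 0.9453; cosθ − μsinθ = 0.8957 − 0.559×0.4446 = 0.6472.
v² = 203 × 9.8 × 0.9453/0.6472 = 2906 m²/s², so v = 53.91 m/s.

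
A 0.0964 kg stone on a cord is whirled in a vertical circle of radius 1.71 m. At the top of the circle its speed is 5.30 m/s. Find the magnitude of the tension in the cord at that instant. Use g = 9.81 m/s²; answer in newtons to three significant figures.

At the top, both T and the weight mg point inward (toward the centre), so T + mg = mv²/r.
T = m(v²/r − g) = 0.0964 × ((5.30)²/1.71 − 9.81) = 0.0964 × (16.43 − 9.81) = 0.0964 × 6.617 = 0.6379 N.

0.638 N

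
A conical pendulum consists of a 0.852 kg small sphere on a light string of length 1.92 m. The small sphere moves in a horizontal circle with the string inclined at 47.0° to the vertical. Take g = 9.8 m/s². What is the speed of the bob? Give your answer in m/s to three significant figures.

The radius of the circle is r = L sinθ = 1.92 × sin 47.0° = 1.404 m.
Horizontally T sinθ = mv²/r and vertically T cosθ = mg, so tanθ = v²/(rg).
v = √(r g tanθ) = √(1.404 × 9.8 × 1.072) = √14.76 = 3.841 m/s.

3.84 m/s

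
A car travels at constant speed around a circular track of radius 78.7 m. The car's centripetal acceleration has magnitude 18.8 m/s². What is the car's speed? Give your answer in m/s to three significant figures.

a_c = v²/r ⇒ v = √(a_c · r) = √(18.8 × 78.7) = √1480 = 38.47 m/s.

38.5 m/s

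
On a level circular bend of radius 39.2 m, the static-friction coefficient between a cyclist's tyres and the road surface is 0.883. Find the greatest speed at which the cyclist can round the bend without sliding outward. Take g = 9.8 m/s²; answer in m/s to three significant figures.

18.4 m/s

On a flat curve, static friction is the only horizontal force, so it must supply the full centripetal force: μ_s m g = m v²/r.
Mass cancels: v_max = √(μ_s g r) = √(0.883 × 9.8 × 39.2) = √339.2 = 18.42 m/s.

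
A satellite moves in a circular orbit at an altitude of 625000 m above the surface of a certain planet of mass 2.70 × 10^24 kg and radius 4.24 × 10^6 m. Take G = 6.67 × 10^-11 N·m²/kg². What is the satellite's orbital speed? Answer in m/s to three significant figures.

Orbital radius r = R + h = 4.24 × 10^6 + 625000 = 4.865 × 10^6 m.
Gravity supplies the centripetal force: G M m / r² = m v² / r, so v = √(GM/r).
v = √(6.67 × 10^-11 × 2.70 × 10^24 / 4.865 × 10^6) = √(3.702 × 10^7) = 6084 m/s.

6080 m/s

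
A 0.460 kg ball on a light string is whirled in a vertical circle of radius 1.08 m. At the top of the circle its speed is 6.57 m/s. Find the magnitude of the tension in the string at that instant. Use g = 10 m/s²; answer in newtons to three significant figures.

At the top, both T and the weight mg point inward (toward the centre), so T + mg = mv²/r.
T = m(v²/r − g) = 0.460 × ((6.57)²/1.08 − 10.0) = 0.460 × (39.97 − 10.0) = 0.460 × 29.97 = 13.79 N.

13.8 N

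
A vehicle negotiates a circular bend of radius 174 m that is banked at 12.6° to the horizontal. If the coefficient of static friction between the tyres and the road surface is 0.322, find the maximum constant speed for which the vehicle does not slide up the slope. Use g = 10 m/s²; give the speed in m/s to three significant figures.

32.0 m/s

At the maximum speed, friction acts down the slope at its limiting value f = μN. Radially (horizontal, toward centre): N sinθ + μN cosθ = mv²/r. Vertically: N cosθ − μN sinθ = mg.
Dividing: v² = r g (sinθ + μcosθ)/(cosθ − μsinθ).
sinθ + μcosθ = 0.2181 + 0.322×0.9759 = 0.5324; cosθ − μsinθ = 0.9759 − 0.322×0.2181 = 0.9057.
v² = 174 × 10.0 × 0.5324/0.9057 = 1023 m²/s², so v = 31.98 m/s.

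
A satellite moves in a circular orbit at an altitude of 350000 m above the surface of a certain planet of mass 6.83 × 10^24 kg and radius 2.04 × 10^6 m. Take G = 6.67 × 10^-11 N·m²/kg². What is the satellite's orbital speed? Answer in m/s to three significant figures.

Orbital radius r = R + h = 2.04 × 10^6 + 350000 = 2.390 × 10^6 m.
Gravity supplies the centripetal force: G M m / r² = m v² / r, so v = √(GM/r).
v = √(6.67 × 10^-11 × 6.83 × 10^24 / 2.390 × 10^6) = √(1.906 × 10^8) = 13810 m/s.

13800 m/s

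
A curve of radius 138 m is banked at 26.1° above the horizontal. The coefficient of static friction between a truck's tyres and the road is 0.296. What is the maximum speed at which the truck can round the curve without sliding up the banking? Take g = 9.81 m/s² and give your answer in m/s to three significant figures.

35.3 m/s

At the maximum speed, friction acts down the slope at its limiting value f = μN. Radially (horizontal, toward centre): N sinθ + μN cosθ = mv²/r. Vertically: N cosθ − μN sinθ = mg.
Dividing: v² = r g (sinθ + μcosθ)/(cosθ − μsinθ).
sinθ + μcosθ = 0.4399 + 0.296×0.8980 = 0.7058; cosθ − μsinθ = 0.8980 − 0.296×0.4399 = 0.7678.
v² = 138 × 9.81 × 0.7058/0.7678 = 1244 m²/s², so v = 35.28 m/s.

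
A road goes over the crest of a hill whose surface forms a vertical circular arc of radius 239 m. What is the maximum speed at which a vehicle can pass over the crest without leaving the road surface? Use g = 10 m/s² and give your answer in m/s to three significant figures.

48.9 m/s

At the crest the centre of the circle is below the vehicle, so the net downward (centripetal) force is mg − N = mv²/r.
The vehicle leaves the road when N → 0, giving v_max = √(g r) = √(10.0 × 239) = 48.89 m/s.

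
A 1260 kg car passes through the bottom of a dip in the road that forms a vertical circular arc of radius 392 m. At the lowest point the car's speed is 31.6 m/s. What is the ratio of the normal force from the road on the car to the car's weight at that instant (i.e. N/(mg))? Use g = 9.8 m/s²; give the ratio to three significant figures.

1.26

At the bottom, N − mg = mv²/r, so N = m(v²/r + g) and N/(mg) = v²/(rg) + 1 = (31.6)²/(392 × 9.8) + 1 = 0.2599 + 1 = 1.260.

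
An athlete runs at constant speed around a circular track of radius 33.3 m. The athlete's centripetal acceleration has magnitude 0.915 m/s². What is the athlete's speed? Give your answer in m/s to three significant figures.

5.52 m/s

a_c = v²/r ⇒ v = √(a_c · r) = √(0.915 × 33.3) = √30.47 = 5.520 m/s.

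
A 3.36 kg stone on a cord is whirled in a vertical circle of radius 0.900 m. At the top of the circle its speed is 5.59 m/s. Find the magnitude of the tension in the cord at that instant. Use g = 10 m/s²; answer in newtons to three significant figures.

83.1 N

At the top, both T and the weight mg point inward (toward the centre), so T + mg = mv²/r.
T = m(v²/r − g) = 3.36 × ((5.59)²/0.900 − 10.0) = 3.36 × (34.72 − 10.0) = 3.36 × 24.72 = 83.06 N.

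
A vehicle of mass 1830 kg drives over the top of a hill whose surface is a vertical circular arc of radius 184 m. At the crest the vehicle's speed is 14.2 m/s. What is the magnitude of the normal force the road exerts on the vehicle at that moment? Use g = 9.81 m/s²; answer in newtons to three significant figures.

At the crest the centripetal acceleration points downward (toward the centre of the arc), so mg − N = mv²/r.
N = m(g − v²/r) = 1830 × (9.81 − (14.2)²/184) = 1830 × (9.81 − 1.096) = 1830 × 8.714 = 15950 N.

15900 N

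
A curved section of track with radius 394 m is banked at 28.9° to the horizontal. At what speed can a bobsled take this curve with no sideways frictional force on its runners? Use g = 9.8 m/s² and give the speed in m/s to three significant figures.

On a frictionless banked curve, N sinθ = mv²/r and N cosθ = mg, so tanθ = v²/(rg).
v = √(r g tanθ) = √(394 × 9.8 × tan 28.9°) = √(394 × 9.8 × 0.5520) = √2131 = 46.17 m/s.

46.2 m/s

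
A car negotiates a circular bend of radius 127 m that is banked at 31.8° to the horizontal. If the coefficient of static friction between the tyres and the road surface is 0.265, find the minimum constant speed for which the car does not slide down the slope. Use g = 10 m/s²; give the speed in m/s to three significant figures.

At the minimum speed, friction acts up the slope at its limiting value f = μN. Radially (horizontal, toward centre): N sinθ − μN cosθ = mv²/r. Vertically: N cosθ + μN sinθ = mg.
Dividing: v² = r g (sinθ − μcosθ)/(cosθ + μsinθ).
sinθ − μcosθ = 0.5270 − 0.265×0.8499 = 0.3017; cosθ + μsinθ = 0.8499 + 0.265×0.5270 = 0.9895.
v² = 127 × 10.0 × 0.3017/0.9895 = 387.3 m²/s², so v = 19.68 m/s.

19.7 m/s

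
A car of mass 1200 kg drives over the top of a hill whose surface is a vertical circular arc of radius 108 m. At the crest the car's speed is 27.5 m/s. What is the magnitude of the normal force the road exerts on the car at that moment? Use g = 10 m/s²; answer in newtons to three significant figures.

3600 N

At the crest the centripetal acceleration points downward (toward the centre of the arc), so mg − N = mv²/r.
N = m(g − v²/r) = 1200 × (10.0 − (27.5)²/108) = 1200 × (10.0 − 7.002) = 1200 × 2.998 = 3597 N.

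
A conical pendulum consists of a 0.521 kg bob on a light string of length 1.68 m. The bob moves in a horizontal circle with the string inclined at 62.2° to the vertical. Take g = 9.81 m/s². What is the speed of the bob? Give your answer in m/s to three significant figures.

The radius of the circle is r = L sinθ = 1.68 × sin 62.2° = 1.486 m.
Horizontally T sinθ = mv²/r and vertically T cosθ = mg, so tanθ = v²/(rg).
v = √(r g tanθ) = √(1.486 × 9.81 × 1.897) = √27.65 = 5.258 m/s.

5.26 m/s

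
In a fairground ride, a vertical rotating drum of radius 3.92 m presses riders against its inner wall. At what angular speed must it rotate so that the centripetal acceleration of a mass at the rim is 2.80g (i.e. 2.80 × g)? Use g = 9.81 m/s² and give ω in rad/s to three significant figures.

Centripetal acceleration a_c = ω²r. Setting ω²r = 2.80g:
ω = √(2.80g / r) = √(2.80 × 9.81 / 3.92) = √7.007 = 2.647 rad/s.

2.65 rad/s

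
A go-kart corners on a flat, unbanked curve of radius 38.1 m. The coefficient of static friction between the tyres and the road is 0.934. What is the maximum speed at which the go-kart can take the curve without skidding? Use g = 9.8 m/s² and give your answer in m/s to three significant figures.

18.7 m/s

The only inward force on a level bend is static friction, so at the limit f_s = μ_s N = μ_s m g = m v²/r.
Mass cancels: v_max = √(μ_s g r) = √(0.934 × 9.8 × 38.1) = √348.7 = 18.67 m/s.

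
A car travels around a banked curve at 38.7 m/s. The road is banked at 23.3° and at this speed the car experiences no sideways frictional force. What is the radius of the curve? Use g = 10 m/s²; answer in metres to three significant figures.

348 m

Frictionless banking: tanθ = v²/(rg), so r = v²/(g tanθ).
r = (38.7)²/(10.0 × tan 23.3°) = 1498/(10.0 × 0.4307) = 1498/4.307 = 347.8 m.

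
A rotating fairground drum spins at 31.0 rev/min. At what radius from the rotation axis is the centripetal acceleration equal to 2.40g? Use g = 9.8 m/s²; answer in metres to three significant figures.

2.23 m

ω = 31.0 rev/min × 2π/60 = 3.246 rad/s.
a_c = ω²r = 2.40g ⇒ r = 2.40 × 9.8 / (3.246)² = 23.52/10.54 = 2.232 m.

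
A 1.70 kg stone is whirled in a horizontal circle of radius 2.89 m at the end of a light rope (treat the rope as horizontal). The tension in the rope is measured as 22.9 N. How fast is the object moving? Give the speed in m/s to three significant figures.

6.24 m/s

T = m v²/r ⇒ v = √(T r / m) = √(22.9 × 2.89 / 1.70) = √38.93 = 6.239 m/s.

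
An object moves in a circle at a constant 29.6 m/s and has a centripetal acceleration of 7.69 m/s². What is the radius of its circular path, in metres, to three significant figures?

a_c = v²/r ⇒ r = v²/a_c = (29.6)²/7.69 = 876.2/7.69 = 113.9 m.

114 m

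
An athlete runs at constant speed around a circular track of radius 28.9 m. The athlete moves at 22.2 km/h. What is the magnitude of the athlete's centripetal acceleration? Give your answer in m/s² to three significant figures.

1.32 m/s²

v = 22.2 km/h = 22.2/3.6 = 6.167 m/s.
a_c = v²/r = (6.167)²/28.9 = 38.03/28.9 = 1.316 m/s².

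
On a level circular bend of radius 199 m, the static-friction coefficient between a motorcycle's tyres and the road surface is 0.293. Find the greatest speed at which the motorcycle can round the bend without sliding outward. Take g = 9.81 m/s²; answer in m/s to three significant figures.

23.9 m/s

Friction provides the centripetal force on a flat curve. At maximum speed it is at its limiting value: μ_s m g = m v²/r.
Mass cancels: v_max = √(μ_s g r) = √(0.293 × 9.81 × 199) = √572.0 = 23.92 m/s.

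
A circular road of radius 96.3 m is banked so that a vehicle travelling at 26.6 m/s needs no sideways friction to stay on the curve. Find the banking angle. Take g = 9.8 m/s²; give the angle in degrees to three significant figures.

36.9°

For a frictionless banked turn: horizontally N sinθ = mv²/r and vertically N cosθ = mg.
Dividing: tanθ = v²/(r g) = (26.6)²/(96.3 × 9.8) = 707.6/943.7 = 0.7497.
θ = arctan(0.7497) = 36.86°.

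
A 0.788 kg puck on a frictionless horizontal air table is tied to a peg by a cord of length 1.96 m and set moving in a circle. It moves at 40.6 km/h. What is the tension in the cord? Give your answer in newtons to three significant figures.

v = 40.6 km/h = 40.6/3.6 = 11.28 m/s.
The tension is the only horizontal force, so it supplies the full centripetal force: T = m v²/r = 0.788 × (11.28)²/1.96 = 0.788 × 127.2/1.96 = 51.13 N.

51.1 N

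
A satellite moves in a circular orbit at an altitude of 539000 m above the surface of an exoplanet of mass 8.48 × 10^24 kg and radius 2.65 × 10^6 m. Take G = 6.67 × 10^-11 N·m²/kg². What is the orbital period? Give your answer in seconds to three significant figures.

r = R + h = 2.65 × 10^6 + 539000 = 3.189 × 10^6 m. Gravity provides the centripetal force: G M m / r² = m v² / r ⇒ v = √(GM/r) = 13320 m/s.
T = 2πr/v = 2π × 3.189 × 10^6 / 13320 = 1505 s.

1500 s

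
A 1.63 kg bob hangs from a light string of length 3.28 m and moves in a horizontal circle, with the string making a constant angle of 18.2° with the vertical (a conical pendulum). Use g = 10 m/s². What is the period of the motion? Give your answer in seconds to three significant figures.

3.51 s

r = L sinθ = 1.024 m. From T sinθ = mω²r and T cosθ = mg: tanθ = ω²r/g, so ω² = g tanθ / r = g/(L cosθ).
ω = √(g/(L cosθ)) = √(10.0/(3.28 × 0.9500)) = √3.209 = 1.791 rad/s.
Period = 2π/ω = 3.507 s.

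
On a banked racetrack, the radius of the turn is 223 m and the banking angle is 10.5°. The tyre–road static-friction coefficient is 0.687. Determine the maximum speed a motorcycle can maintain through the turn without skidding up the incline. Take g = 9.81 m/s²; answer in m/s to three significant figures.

46.8 m/s

At the maximum speed, friction acts down the slope at its limiting value f = μN. Radially (horizontal, toward centre): N sinθ + μN cosθ = mv²/r. Vertically: N cosθ − μN sinθ = mg.
Dividing: v² = r g (sinθ + μcosθ)/(cosθ − μsinθ).
sinθ + μcosθ = 0.1822 + 0.687×0.9833 = 0.8577; cosθ − μsinθ = 0.9833 − 0.687×0.1822 = 0.8581.
v² = 223 × 9.81 × 0.8577/0.8581 = 2187 m²/s², so v = 46.76 m/s.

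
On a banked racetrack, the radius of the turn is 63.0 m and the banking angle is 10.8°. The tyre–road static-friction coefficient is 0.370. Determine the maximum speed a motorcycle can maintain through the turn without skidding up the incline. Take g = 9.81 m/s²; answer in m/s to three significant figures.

19.3 m/s

At the maximum speed, friction acts down the slope at its limiting value f = μN. Radially (horizontal, toward centre): N sinθ + μN cosθ = mv²/r. Vertically: N cosθ − μN sinθ = mg.
Dividing: v² = r g (sinθ + μcosθ)/(cosθ − μsinθ).
sinθ + μcosθ = 0.1874 + 0.370×0.9823 = 0.5508; cosθ − μsinθ = 0.9823 − 0.370×0.1874 = 0.9130.
v² = 63.0 × 9.81 × 0.5508/0.9130 = 372.9 m²/s², so v = 19.31 m/s.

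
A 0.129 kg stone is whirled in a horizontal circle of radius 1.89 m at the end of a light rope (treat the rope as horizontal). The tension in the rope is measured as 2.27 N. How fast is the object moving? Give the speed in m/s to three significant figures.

T = m v²/r ⇒ v = √(T r / m) = √(2.27 × 1.89 / 0.129) = √33.26 = 5.767 m/s.

5.77 m/s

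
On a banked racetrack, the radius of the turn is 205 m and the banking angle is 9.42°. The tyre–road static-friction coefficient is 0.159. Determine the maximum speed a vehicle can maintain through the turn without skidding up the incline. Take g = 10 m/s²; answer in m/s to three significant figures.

26.2 m/s

At the maximum speed, friction acts down the slope at its limiting value f = μN. Radially (horizontal, toward centre): N sinθ + μN cosθ = mv²/r. Vertically: N cosθ − μN sinθ = mg.
Dividing: v² = r g (sinθ + μcosθ)/(cosθ − μsinθ).
sinθ + μcosθ = 0.1637 + 0.159×0.9865 = 0.3205; cosθ − μsinθ = 0.9865 − 0.159×0.1637 = 0.9605.
v² = 205 × 10.0 × 0.3205/0.9605 = 684.1 m²/s², so v = 26.16 m/s.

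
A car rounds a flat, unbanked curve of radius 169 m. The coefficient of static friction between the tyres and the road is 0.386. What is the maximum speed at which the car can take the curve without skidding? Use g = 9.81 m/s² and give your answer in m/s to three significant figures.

25.3 m/s

The only inward force on a level bend is static friction, so at the limit f_s = μ_s N = μ_s m g = m v²/r.
Mass cancels: v_max = √(μ_s g r) = √(0.386 × 9.81 × 169) = √639.9 = 25.30 m/s.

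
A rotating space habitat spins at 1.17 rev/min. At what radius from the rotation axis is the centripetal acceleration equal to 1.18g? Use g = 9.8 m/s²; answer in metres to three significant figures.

770 m

ω = 1.17 rev/min × 2π/60 = 0.1225 rad/s.
a_c = ω²r = 1.18g ⇒ r = 1.18 × 9.8 / (0.1225)² = 11.56/0.01501 = 770.3 m.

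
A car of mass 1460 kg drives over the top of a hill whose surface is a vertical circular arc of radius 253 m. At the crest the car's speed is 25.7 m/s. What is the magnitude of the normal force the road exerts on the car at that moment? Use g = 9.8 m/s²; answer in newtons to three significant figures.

10500 N

At the crest the centripetal acceleration points downward (toward the centre of the arc), so mg − N = mv²/r.
N = m(g − v²/r) = 1460 × (9.8 − (25.7)²/253) = 1460 × (9.8 − 2.611) = 1460 × 7.189 = 10500 N.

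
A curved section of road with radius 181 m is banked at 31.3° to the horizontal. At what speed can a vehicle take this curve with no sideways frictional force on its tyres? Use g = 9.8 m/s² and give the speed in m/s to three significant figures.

32.8 m/s

On a frictionless banked curve, N sinθ = mv²/r and N cosθ = mg, so tanθ = v²/(rg).
v = √(r g tanθ) = √(181 × 9.8 × tan 31.3°) = √(181 × 9.8 × 0.6080) = √1078 = 32.84 m/s.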